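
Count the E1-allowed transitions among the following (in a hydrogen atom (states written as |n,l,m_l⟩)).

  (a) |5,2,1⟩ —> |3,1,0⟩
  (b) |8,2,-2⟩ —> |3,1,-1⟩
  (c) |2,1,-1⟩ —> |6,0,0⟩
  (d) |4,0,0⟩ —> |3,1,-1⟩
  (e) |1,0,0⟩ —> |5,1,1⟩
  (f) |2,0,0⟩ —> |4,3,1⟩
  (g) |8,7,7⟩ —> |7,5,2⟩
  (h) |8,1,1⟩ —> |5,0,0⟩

(a) allowed
(b) allowed
(c) allowed
(d) allowed
(e) allowed
(f) forbidden — Δl = +3 (E1 requires Δl = ±1)
(g) forbidden — Δl = -2 (E1 requires Δl = ±1); Δm_l = -5 (E1 requires Δm_l = 0, ±1)
(h) allowed
Total allowed: 6 of 8.

6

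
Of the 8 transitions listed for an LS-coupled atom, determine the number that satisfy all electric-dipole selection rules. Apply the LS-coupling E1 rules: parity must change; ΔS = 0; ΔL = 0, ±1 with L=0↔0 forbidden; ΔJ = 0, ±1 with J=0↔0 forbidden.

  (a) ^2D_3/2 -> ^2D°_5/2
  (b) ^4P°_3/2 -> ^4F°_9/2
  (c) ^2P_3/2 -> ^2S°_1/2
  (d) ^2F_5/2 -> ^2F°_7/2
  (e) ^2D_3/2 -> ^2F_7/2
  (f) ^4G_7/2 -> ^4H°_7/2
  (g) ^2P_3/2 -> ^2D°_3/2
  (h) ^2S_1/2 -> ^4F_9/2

5

(a) allowed
(b) forbidden (parity, ΔL, ΔJ fail)
(c) allowed
(d) allowed
(e) forbidden (parity, ΔJ fail)
(f) allowed
(g) allowed
(h) forbidden (parity, ΔS, ΔL, ΔJ fail)
Total allowed: 5 of 8.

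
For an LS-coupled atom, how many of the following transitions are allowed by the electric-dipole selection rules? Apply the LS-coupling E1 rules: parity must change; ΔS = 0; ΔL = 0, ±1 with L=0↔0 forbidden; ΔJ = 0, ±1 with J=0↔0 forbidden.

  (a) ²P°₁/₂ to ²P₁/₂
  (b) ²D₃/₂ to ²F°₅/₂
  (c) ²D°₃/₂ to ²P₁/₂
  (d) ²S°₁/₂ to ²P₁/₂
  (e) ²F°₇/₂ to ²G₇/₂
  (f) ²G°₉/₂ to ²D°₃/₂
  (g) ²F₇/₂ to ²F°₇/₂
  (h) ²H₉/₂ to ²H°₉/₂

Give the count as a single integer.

(a) allowed
(b) allowed
(c) allowed
(d) allowed
(e) allowed
(f) forbidden (parity, ΔL, ΔJ fail)
(g) allowed
(h) allowed
Total allowed: 7 of 8.

7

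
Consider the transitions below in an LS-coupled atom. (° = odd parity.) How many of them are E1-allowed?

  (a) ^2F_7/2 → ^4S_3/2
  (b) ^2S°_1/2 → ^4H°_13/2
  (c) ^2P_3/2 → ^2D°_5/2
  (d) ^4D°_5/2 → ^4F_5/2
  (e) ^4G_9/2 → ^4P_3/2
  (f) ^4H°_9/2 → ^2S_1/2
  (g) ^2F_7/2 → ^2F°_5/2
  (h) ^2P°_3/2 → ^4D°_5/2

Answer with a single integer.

3

(a) forbidden (parity, ΔS, ΔL, ΔJ fail)
(b) forbidden (parity, ΔS, ΔL, ΔJ fail)
(c) allowed
(d) allowed
(e) forbidden (parity, ΔL, ΔJ fail)
(f) forbidden (ΔS, ΔL, ΔJ fail)
(g) allowed
(h) forbidden (parity, ΔS fail)
Total allowed: 3 of 8.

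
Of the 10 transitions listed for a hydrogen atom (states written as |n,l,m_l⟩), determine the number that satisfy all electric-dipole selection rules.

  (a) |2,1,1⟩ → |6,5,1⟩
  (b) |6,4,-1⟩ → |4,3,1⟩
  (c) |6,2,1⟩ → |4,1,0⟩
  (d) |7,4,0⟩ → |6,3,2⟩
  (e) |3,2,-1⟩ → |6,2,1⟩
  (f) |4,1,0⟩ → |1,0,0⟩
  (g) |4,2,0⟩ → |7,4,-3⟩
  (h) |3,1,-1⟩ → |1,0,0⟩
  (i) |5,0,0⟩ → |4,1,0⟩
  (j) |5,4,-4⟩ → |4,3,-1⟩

(a) forbidden — Δl = +4 (E1 requires Δl = ±1)
(b) forbidden — Δm_l = +2 (E1 requires Δm_l = 0, ±1)
(c) allowed
(d) forbidden — Δm_l = +2 (E1 requires Δm_l = 0, ±1)
(e) forbidden — Δl = +0 (E1 requires Δl = ±1); Δm_l = +2 (E1 requires Δm_l = 0, ±1)
(f) allowed
(g) forbidden — Δl = +2 (E1 requires Δl = ±1); Δm_l = -3 (E1 requires Δm_l = 0, ±1)
(h) allowed
(i) allowed
(j) forbidden — Δm_l = +3 (E1 requires Δm_l = 0, ±1)
Total allowed: 4 of 10.

4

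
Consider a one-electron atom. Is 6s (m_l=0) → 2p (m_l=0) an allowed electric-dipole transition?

l: 0 → 1 (Δl = +1). Δl = ±1 ok.
m_l: 0 → 0 (Δm_l = +0). |Δm_l| ≤ 1 ok.
All E1 selection rules are satisfied.

allowed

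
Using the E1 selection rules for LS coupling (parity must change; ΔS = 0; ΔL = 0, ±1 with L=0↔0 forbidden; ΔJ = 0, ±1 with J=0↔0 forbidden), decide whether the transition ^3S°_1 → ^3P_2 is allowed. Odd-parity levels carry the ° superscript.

allowed

Parity must change: odd → even — ✓.
ΔS = 0: S: 1 → 1 — ✓.
ΔL = 0, ±1 (not L=0↔0): L: 0 → 1, ΔL = +1 — ✓.
ΔJ = 0, ±1 (not J=0↔0): J: 1 → 2, ΔJ = +1 — ✓.
All four E1 rules are satisfied.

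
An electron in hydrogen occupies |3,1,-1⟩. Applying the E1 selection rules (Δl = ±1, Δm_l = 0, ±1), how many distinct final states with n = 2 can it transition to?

1

E1 requires Δl = ±1, so l_f ∈ {0, 2}; with 0 ≤ l_f ≤ n_f−1 = 1, the allowed l_f values are {0}.
For l_f = 0: m_f ∈ {m_i−1, m_i, m_i+1} ∩ [−0, 0] = {0} → 1 state.
Total: 1.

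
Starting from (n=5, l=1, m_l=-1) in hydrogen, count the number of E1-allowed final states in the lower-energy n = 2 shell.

E1 requires Δl = ±1, so l_f ∈ {0, 2}; with 0 ≤ l_f ≤ n_f−1 = 1, the allowed l_f values are {0}.
For l_f = 0: m_f ∈ {m_i−1, m_i, m_i+1} ∩ [−0, 0] = {0} → 1 state.
Total: 1.

1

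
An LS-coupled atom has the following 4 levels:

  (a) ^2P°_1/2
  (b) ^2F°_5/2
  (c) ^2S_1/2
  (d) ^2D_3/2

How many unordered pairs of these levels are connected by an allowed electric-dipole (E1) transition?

(a)–(b): forbidden (parity, ΔL, ΔJ).
(a)–(c): allowed.
(a)–(d): allowed.
(b)–(c): forbidden (ΔL, ΔJ).
(b)–(d): allowed.
(c)–(d): forbidden (parity, ΔL).
Allowed pairs: 3 of 6.

3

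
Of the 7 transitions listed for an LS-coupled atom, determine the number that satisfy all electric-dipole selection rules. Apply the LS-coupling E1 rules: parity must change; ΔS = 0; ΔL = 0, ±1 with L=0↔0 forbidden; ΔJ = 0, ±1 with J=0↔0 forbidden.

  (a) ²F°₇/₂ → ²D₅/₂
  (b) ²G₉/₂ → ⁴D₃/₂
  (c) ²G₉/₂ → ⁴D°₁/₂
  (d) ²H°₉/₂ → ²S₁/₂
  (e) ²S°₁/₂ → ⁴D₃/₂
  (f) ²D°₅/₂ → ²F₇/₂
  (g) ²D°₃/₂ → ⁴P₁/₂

(a) allowed
(b) forbidden (parity, ΔS, ΔL, ΔJ fail)
(c) forbidden (ΔS, ΔL, ΔJ fail)
(d) forbidden (ΔL, ΔJ fail)
(e) forbidden (ΔS, ΔL fail)
(f) allowed
(g) forbidden (ΔS fails)
Total allowed: 2 of 7.

2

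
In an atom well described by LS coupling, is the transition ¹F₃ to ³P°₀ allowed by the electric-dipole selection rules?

Parity must change: even → odd — satisfied.
ΔS = 0: S: 0 → 1 — violated.
ΔL = 0, ±1 (not L=0↔0): L: 3 → 1, ΔL = -2 — violated.
ΔJ = 0, ±1 (not J=0↔0): J: 3 → 0, ΔJ = -3 — violated.
Rule(s) violated: ΔS, ΔL, ΔJ.

forbidden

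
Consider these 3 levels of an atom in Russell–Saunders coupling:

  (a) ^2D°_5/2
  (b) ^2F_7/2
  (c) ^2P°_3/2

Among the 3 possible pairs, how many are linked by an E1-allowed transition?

1

(a)–(b): allowed.
(a)–(c): forbidden (parity).
(b)–(c): forbidden (ΔL, ΔJ).
Allowed pairs: 1 of 3.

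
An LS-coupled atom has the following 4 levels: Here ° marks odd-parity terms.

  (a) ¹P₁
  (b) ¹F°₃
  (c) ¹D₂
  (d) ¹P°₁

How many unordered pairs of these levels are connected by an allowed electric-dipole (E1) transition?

3

(a)–(b): forbidden (ΔL, ΔJ).
(a)–(c): forbidden (parity).
(a)–(d): allowed.
(b)–(c): allowed.
(b)–(d): forbidden (parity, ΔL, ΔJ).
(c)–(d): allowed.
Allowed pairs: 3 of 6.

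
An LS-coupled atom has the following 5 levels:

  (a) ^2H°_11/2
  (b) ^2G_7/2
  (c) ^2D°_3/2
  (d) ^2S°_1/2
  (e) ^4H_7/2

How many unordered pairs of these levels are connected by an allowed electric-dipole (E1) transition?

0

(a)–(b): forbidden (ΔJ).
(a)–(c): forbidden (parity, ΔL, ΔJ).
(a)–(d): forbidden (parity, ΔL, ΔJ).
(a)–(e): forbidden (ΔS, ΔJ).
(b)–(c): forbidden (ΔL, ΔJ).
(b)–(d): forbidden (ΔL, ΔJ).
(b)–(e): forbidden (parity, ΔS).
(c)–(d): forbidden (parity, ΔL).
(c)–(e): forbidden (ΔS, ΔL, ΔJ).
(d)–(e): forbidden (ΔS, ΔL, ΔJ).
Allowed pairs: 0 of 10.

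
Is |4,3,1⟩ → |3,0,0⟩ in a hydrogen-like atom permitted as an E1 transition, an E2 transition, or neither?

neither

Δl = 0 − 3 = -3; l_i + l_f = 3.
Δm_l = -1.
E1 (Δl = ±1, |Δm_l| ≤ 1): not satisfied.
E2 (Δl = 0,±2, l_i+l_f ≥ 2, |Δm_l| ≤ 2): not satisfied.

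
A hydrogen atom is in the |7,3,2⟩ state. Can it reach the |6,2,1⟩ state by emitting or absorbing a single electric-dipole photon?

allowed

Δl = 2 − 3 = -1; the E1 rule Δl = ±1 is satisfied.
Δm_l = 1 − (2) = -1. E1 requires Δm_l = 0, ±1: satisfied.
All E1 selection rules are satisfied.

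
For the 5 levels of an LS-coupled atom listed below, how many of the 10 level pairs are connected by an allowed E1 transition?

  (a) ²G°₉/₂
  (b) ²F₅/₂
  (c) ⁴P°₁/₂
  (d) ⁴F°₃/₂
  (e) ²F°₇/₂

(a)–(b): forbidden (ΔJ).
(a)–(c): forbidden (parity, ΔS, ΔL, ΔJ).
(a)–(d): forbidden (parity, ΔS, ΔJ).
(a)–(e): forbidden (parity).
(b)–(c): forbidden (ΔS, ΔL, ΔJ).
(b)–(d): forbidden (ΔS).
(b)–(e): allowed.
(c)–(d): forbidden (parity, ΔL).
(c)–(e): forbidden (parity, ΔS, ΔL, ΔJ).
(d)–(e): forbidden (parity, ΔS, ΔJ).
Allowed pairs: 1 of 10.

1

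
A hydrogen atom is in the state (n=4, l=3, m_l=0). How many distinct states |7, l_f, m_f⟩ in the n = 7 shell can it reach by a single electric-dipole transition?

6

E1 requires Δl = ±1, so l_f ∈ {2, 4}; with 0 ≤ l_f ≤ n_f−1 = 6, the allowed l_f values are {2, 4}.
For l_f = 2: m_f ∈ {m_i−1, m_i, m_i+1} ∩ [−2, 2] = {-1, 0, 1} → 3 states.
For l_f = 4: m_f ∈ {m_i−1, m_i, m_i+1} ∩ [−4, 4] = {-1, 0, 1} → 3 states.
Total: 6.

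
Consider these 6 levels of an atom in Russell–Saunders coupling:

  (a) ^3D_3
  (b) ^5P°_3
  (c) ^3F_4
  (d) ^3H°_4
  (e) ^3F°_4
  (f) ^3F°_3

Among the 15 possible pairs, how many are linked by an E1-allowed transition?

4

(a)–(b): forbidden (ΔS).
(a)–(c): forbidden (parity).
(a)–(d): forbidden (ΔL).
(a)–(e): allowed.
(a)–(f): allowed.
(b)–(c): forbidden (ΔS, ΔL).
(b)–(d): forbidden (parity, ΔS, ΔL).
(b)–(e): forbidden (parity, ΔS, ΔL).
(b)–(f): forbidden (parity, ΔS, ΔL).
(c)–(d): forbidden (ΔL).
(c)–(e): allowed.
(c)–(f): allowed.
(d)–(e): forbidden (parity, ΔL).
(d)–(f): forbidden (parity, ΔL).
(e)–(f): forbidden (parity).
Allowed pairs: 4 of 15.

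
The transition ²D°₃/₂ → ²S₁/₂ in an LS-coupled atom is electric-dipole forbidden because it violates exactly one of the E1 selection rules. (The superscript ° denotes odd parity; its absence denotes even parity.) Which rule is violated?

the ΔL = 0, ±1 rule

Parity must change: odd → even — satisfied.
ΔS = 0: S: 1/2 → 1/2 — satisfied.
ΔL = 0, ±1 (not L=0↔0): L: 2 → 0, ΔL = -2 — violated.
ΔJ = 0, ±1 (not J=0↔0): J: 3/2 → 1/2, ΔJ = -1 — satisfied.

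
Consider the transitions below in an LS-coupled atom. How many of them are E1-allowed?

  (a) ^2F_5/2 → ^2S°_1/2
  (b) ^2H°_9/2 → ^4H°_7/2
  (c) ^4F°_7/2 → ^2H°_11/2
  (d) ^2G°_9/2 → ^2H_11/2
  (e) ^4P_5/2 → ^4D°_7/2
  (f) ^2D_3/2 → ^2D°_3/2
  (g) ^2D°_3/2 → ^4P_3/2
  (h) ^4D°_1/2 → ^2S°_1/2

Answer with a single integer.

3

(a) forbidden (ΔL, ΔJ fail)
(b) forbidden (parity, ΔS fail)
(c) forbidden (parity, ΔS, ΔL, ΔJ fail)
(d) allowed
(e) allowed
(f) allowed
(g) forbidden (ΔS fails)
(h) forbidden (parity, ΔS, ΔL fail)
Total allowed: 3 of 8.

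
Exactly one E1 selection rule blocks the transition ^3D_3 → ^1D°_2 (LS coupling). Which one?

the ΔS = 0 rule

Initial level: S=1, L=2, J=3, parity even. Final level: S=0, L=2, J=2, parity odd.
Parity must change: even → odd — satisfied.
ΔS = 0: S: 1 → 0 — violated.
ΔL = 0, ±1 (not L=0↔0): L: 2 → 2, ΔL = +0 — satisfied.
ΔJ = 0, ±1 (not J=0↔0): J: 3 → 2, ΔJ = -1 — satisfied.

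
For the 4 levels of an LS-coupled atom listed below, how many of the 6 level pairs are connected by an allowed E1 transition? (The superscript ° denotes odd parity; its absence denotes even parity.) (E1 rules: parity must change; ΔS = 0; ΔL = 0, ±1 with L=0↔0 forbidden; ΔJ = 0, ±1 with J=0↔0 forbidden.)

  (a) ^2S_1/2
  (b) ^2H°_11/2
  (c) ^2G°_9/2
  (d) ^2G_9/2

(a)–(b): forbidden (ΔL, ΔJ).
(a)–(c): forbidden (ΔL, ΔJ).
(a)–(d): forbidden (parity, ΔL, ΔJ).
(b)–(c): forbidden (parity).
(b)–(d): allowed.
(c)–(d): allowed.
Allowed pairs: 2 of 6.

2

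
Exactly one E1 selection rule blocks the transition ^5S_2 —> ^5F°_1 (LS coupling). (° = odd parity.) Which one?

ΔL = 0, ±1 (not L=0↔0): L: 0 → 3, ΔL = +3 — fails.
ΔS = 0: S: 2 → 2 — ok.
ΔJ = 0, ±1 (not J=0↔0): J: 2 → 1, ΔJ = -1 — ok.
Parity must change: even → odd — ok.

the ΔL = 0, ±1 rule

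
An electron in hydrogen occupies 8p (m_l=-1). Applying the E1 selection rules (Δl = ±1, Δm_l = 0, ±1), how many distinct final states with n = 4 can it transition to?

4

E1 requires Δl = ±1, so l_f ∈ {0, 2}; with 0 ≤ l_f ≤ n_f−1 = 3, the allowed l_f values are {0, 2}.
For l_f = 0: m_f ∈ {m_i−1, m_i, m_i+1} ∩ [−0, 0] = {0} → 1 state.
For l_f = 2: m_f ∈ {m_i−1, m_i, m_i+1} ∩ [−2, 2] = {-2, -1, 0} → 3 states.
Total: 4.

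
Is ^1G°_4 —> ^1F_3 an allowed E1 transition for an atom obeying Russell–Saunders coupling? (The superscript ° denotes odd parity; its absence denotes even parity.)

allowed

Reading off the term symbols: S 0→0, L 4→3, J 4→3, parity odd→even.
Parity must change: odd → even — ✓.
ΔS = 0: S: 0 → 0 — ✓.
ΔL = 0, ±1 (not L=0↔0): L: 4 → 3, ΔL = -1 — ✓.
ΔJ = 0, ±1 (not J=0↔0): J: 4 → 3, ΔJ = -1 — ✓.
All four E1 rules are satisfied.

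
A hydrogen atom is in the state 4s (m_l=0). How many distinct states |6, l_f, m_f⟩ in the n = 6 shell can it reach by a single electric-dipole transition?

E1 requires Δl = ±1, so l_f ∈ {-1, 1}; with 0 ≤ l_f ≤ n_f−1 = 5, the allowed l_f values are {1}.
For l_f = 1: m_f ∈ {m_i−1, m_i, m_i+1} ∩ [−1, 1] = {-1, 0, 1} → 3 states.
Total: 3.

3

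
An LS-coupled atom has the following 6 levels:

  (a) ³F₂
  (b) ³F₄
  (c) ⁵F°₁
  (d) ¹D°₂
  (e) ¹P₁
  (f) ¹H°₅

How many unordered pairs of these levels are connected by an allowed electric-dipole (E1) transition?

1

(a)–(b): forbidden (parity, ΔJ).
(a)–(c): forbidden (ΔS).
(a)–(d): forbidden (ΔS).
(a)–(e): forbidden (parity, ΔS, ΔL).
(a)–(f): forbidden (ΔS, ΔL, ΔJ).
(b)–(c): forbidden (ΔS, ΔJ).
(b)–(d): forbidden (ΔS, ΔJ).
(b)–(e): forbidden (parity, ΔS, ΔL, ΔJ).
(b)–(f): forbidden (ΔS, ΔL).
(c)–(d): forbidden (parity, ΔS).
(c)–(e): forbidden (ΔS, ΔL).
(c)–(f): forbidden (parity, ΔS, ΔL, ΔJ).
(d)–(e): allowed.
(d)–(f): forbidden (parity, ΔL, ΔJ).
(e)–(f): forbidden (ΔL, ΔJ).
Allowed pairs: 1 of 15.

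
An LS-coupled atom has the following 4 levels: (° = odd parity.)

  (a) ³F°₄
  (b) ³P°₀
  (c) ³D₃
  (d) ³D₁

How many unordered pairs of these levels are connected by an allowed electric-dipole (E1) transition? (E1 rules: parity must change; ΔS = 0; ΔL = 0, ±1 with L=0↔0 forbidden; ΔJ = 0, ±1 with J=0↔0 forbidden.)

(a)–(b): forbidden (parity, ΔL, ΔJ).
(a)–(c): allowed.
(a)–(d): forbidden (ΔJ).
(b)–(c): forbidden (ΔJ).
(b)–(d): allowed.
(c)–(d): forbidden (parity, ΔJ).
Allowed pairs: 2 of 6.

2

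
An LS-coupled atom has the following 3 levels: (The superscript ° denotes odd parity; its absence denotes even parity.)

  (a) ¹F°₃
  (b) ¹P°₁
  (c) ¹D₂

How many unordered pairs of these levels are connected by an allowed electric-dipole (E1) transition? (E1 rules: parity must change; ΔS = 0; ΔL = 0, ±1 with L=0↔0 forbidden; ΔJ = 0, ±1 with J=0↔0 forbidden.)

2

(a)–(b): forbidden (parity, ΔL, ΔJ).
(a)–(c): allowed.
(b)–(c): allowed.
Allowed pairs: 2 of 3.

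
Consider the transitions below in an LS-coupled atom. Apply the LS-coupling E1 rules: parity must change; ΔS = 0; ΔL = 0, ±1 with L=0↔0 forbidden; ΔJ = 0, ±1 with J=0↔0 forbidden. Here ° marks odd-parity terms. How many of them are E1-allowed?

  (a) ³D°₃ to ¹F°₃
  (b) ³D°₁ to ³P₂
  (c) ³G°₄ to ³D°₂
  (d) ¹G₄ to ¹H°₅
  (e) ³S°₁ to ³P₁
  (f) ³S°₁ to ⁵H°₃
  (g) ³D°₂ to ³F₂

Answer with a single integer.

(a) forbidden (parity, ΔS fail)
(b) allowed
(c) forbidden (parity, ΔL, ΔJ fail)
(d) allowed
(e) allowed
(f) forbidden (parity, ΔS, ΔL, ΔJ fail)
(g) allowed
Total allowed: 4 of 7.

4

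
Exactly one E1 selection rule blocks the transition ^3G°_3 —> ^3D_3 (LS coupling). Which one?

Reading off the term symbols: S 1→1, L 4→2, J 3→3, parity odd→even.
Parity must change: odd → even — satisfied.
ΔS = 0: S: 1 → 1 — satisfied.
ΔL = 0, ±1 (not L=0↔0): L: 4 → 2, ΔL = -2 — violated.
ΔJ = 0, ±1 (not J=0↔0): J: 3 → 3, ΔJ = +0 — satisfied.

the ΔL = 0, ±1 rule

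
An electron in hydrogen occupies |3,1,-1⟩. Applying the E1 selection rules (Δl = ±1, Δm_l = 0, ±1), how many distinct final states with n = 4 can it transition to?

4

E1 requires Δl = ±1, so l_f ∈ {0, 2}; with 0 ≤ l_f ≤ n_f−1 = 3, the allowed l_f values are {0, 2}.
For l_f = 0: m_f ∈ {m_i−1, m_i, m_i+1} ∩ [−0, 0] = {0} → 1 state.
For l_f = 2: m_f ∈ {m_i−1, m_i, m_i+1} ∩ [−2, 2] = {-2, -1, 0} → 3 states.
Total: 4.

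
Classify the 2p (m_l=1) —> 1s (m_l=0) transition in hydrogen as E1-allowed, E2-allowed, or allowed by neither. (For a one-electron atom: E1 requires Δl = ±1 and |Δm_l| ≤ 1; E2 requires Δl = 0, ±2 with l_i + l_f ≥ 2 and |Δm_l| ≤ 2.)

E1

Δl = 0 − 1 = -1; l_i + l_f = 1.
Δm_l = -1.
E1 (Δl = ±1, |Δm_l| ≤ 1): satisfied.
E2 (Δl = 0,±2, l_i+l_f ≥ 2, |Δm_l| ≤ 2): not satisfied.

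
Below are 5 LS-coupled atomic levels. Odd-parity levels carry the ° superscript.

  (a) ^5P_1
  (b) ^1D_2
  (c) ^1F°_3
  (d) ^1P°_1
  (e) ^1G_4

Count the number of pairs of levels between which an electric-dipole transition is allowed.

3

(a)–(b): forbidden (parity, ΔS).
(a)–(c): forbidden (ΔS, ΔL, ΔJ).
(a)–(d): forbidden (ΔS).
(a)–(e): forbidden (parity, ΔS, ΔL, ΔJ).
(b)–(c): allowed.
(b)–(d): allowed.
(b)–(e): forbidden (parity, ΔL, ΔJ).
(c)–(d): forbidden (parity, ΔL, ΔJ).
(c)–(e): allowed.
(d)–(e): forbidden (ΔL, ΔJ).
Allowed pairs: 3 of 10.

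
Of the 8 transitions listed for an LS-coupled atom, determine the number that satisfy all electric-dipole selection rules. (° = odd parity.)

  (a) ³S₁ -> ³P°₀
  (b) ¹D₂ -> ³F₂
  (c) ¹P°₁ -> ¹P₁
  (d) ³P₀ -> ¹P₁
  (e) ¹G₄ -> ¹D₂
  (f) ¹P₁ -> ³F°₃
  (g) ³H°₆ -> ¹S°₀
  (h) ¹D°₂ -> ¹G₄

2

(a) allowed
(b) forbidden (parity, ΔS fail)
(c) allowed
(d) forbidden (parity, ΔS fail)
(e) forbidden (parity, ΔL, ΔJ fail)
(f) forbidden (ΔS, ΔL, ΔJ fail)
(g) forbidden (parity, ΔS, ΔL, ΔJ fail)
(h) forbidden (ΔL, ΔJ fail)
Total allowed: 2 of 8.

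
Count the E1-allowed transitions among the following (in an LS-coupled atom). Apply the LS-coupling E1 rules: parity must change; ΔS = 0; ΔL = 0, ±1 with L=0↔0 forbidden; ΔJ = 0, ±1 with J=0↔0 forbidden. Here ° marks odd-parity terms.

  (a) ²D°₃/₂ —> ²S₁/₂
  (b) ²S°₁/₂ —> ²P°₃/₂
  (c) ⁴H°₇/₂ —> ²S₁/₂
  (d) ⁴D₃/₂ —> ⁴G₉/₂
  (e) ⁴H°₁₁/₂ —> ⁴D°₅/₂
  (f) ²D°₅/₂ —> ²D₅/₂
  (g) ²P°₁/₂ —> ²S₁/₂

2

(a) forbidden (ΔL fails)
(b) forbidden (parity fails)
(c) forbidden (ΔS, ΔL, ΔJ fail)
(d) forbidden (parity, ΔL, ΔJ fail)
(e) forbidden (parity, ΔL, ΔJ fail)
(f) allowed
(g) allowed
Total allowed: 2 of 7.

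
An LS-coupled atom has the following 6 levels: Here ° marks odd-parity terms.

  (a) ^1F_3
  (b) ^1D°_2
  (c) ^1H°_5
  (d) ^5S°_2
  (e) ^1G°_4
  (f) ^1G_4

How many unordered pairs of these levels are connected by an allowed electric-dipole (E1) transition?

4

(a)–(b): allowed.
(a)–(c): forbidden (ΔL, ΔJ).
(a)–(d): forbidden (ΔS, ΔL).
(a)–(e): allowed.
(a)–(f): forbidden (parity).
(b)–(c): forbidden (parity, ΔL, ΔJ).
(b)–(d): forbidden (parity, ΔS, ΔL).
(b)–(e): forbidden (parity, ΔL, ΔJ).
(b)–(f): forbidden (ΔL, ΔJ).
(c)–(d): forbidden (parity, ΔS, ΔL, ΔJ).
(c)–(e): forbidden (parity).
(c)–(f): allowed.
(d)–(e): forbidden (parity, ΔS, ΔL, ΔJ).
(d)–(f): forbidden (ΔS, ΔL, ΔJ).
(e)–(f): allowed.
Allowed pairs: 4 of 15.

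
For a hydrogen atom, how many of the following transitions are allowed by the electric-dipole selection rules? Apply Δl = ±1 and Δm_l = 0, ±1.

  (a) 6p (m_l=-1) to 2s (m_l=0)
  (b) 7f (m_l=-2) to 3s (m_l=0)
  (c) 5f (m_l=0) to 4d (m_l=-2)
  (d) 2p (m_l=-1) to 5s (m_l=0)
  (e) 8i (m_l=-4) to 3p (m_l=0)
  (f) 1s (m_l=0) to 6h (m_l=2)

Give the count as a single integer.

2

(a) allowed
(b) forbidden — Δl = -3 (E1 requires Δl = ±1); Δm_l = +2 (E1 requires Δm_l = 0, ±1)
(c) forbidden — Δm_l = -2 (E1 requires Δm_l = 0, ±1)
(d) allowed
(e) forbidden — Δl = -5 (E1 requires Δl = ±1); Δm_l = +4 (E1 requires Δm_l = 0, ±1)
(f) forbidden — Δl = +5 (E1 requires Δl = ±1); Δm_l = +2 (E1 requires Δm_l = 0, ±1)
Total allowed: 2 of 6.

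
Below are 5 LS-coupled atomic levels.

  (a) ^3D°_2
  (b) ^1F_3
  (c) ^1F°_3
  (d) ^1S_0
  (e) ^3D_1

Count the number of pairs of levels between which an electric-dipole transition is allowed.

(a)–(b): forbidden (ΔS).
(a)–(c): forbidden (parity, ΔS).
(a)–(d): forbidden (ΔS, ΔL, ΔJ).
(a)–(e): allowed.
(b)–(c): allowed.
(b)–(d): forbidden (parity, ΔL, ΔJ).
(b)–(e): forbidden (parity, ΔS, ΔJ).
(c)–(d): forbidden (ΔL, ΔJ).
(c)–(e): forbidden (ΔS, ΔJ).
(d)–(e): forbidden (parity, ΔS, ΔL).
Allowed pairs: 2 of 10.

2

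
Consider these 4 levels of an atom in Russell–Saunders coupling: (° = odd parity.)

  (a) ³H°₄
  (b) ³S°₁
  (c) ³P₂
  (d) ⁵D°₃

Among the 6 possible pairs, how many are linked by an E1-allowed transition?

(a)–(b): forbidden (parity, ΔL, ΔJ).
(a)–(c): forbidden (ΔL, ΔJ).
(a)–(d): forbidden (parity, ΔS, ΔL).
(b)–(c): allowed.
(b)–(d): forbidden (parity, ΔS, ΔL, ΔJ).
(c)–(d): forbidden (ΔS).
Allowed pairs: 1 of 6.

1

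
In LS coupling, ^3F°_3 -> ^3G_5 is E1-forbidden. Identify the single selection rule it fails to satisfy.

Initial level: S=1, L=3, J=3, parity odd. Final level: S=1, L=4, J=5, parity even.
ΔJ = 0, ±1 (not J=0↔0): J: 3 → 5, ΔJ = +2 — fails.
ΔL = 0, ±1 (not L=0↔0): L: 3 → 4, ΔL = +1 — passes.
ΔS = 0: S: 1 → 1 — passes.
Parity must change: odd → even — passes.

the ΔJ = 0, ±1 rule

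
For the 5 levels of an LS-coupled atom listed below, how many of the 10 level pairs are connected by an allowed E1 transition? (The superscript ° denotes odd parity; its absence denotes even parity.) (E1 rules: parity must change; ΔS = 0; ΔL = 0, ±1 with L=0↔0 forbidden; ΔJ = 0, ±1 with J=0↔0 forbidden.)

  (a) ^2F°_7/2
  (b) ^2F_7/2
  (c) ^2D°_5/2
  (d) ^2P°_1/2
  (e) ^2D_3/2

4

(a)–(b): allowed.
(a)–(c): forbidden (parity).
(a)–(d): forbidden (parity, ΔL, ΔJ).
(a)–(e): forbidden (ΔJ).
(b)–(c): allowed.
(b)–(d): forbidden (ΔL, ΔJ).
(b)–(e): forbidden (parity, ΔJ).
(c)–(d): forbidden (parity, ΔJ).
(c)–(e): allowed.
(d)–(e): allowed.
Allowed pairs: 4 of 10.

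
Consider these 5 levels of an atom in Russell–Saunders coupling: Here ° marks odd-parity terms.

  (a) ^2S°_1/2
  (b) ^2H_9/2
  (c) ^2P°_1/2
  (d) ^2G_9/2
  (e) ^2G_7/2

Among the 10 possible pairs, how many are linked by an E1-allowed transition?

0

(a)–(b): forbidden (ΔL, ΔJ).
(a)–(c): forbidden (parity).
(a)–(d): forbidden (ΔL, ΔJ).
(a)–(e): forbidden (ΔL, ΔJ).
(b)–(c): forbidden (ΔL, ΔJ).
(b)–(d): forbidden (parity).
(b)–(e): forbidden (parity).
(c)–(d): forbidden (ΔL, ΔJ).
(c)–(e): forbidden (ΔL, ΔJ).
(d)–(e): forbidden (parity).
Allowed pairs: 0 of 10.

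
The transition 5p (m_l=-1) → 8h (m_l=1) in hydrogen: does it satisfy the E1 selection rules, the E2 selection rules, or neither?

neither

Δl = 5 − 1 = +4; l_i + l_f = 6.
Δm_l = +2.
E1 (Δl = ±1, |Δm_l| ≤ 1): not satisfied.
E2 (Δl = 0,±2, l_i+l_f ≥ 2, |Δm_l| ≤ 2): not satisfied.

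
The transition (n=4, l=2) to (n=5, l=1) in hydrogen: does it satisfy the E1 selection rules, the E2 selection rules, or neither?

Δl = 1 − 2 = -1; l_i + l_f = 3.
E1 (Δl = ±1): satisfied.
E2 (Δl = 0,±2, l_i+l_f ≥ 2): not satisfied.

E1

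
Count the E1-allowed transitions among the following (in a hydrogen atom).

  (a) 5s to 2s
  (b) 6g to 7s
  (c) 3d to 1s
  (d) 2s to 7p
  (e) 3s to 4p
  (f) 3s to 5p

(a) forbidden — Δl = +0 (E1 requires Δl = ±1)
(b) forbidden — Δl = -4 (E1 requires Δl = ±1)
(c) forbidden — Δl = -2 (E1 requires Δl = ±1)
(d) allowed
(e) allowed
(f) allowed
Total allowed: 3 of 6.

3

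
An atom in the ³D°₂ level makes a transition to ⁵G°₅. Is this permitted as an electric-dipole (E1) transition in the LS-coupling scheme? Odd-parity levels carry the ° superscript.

forbidden

Initial level: S=1, L=2, J=2, parity odd. Final level: S=2, L=4, J=5, parity odd.
Parity must change: odd → odd — violated.
ΔL = 0, ±1 (not L=0↔0): L: 2 → 4, ΔL = +2 — violated.
ΔS = 0: S: 1 → 2 — violated.
ΔJ = 0, ±1 (not J=0↔0): J: 2 → 5, ΔJ = +3 — violated.
Rule(s) violated: parity, ΔS, ΔL, ΔJ.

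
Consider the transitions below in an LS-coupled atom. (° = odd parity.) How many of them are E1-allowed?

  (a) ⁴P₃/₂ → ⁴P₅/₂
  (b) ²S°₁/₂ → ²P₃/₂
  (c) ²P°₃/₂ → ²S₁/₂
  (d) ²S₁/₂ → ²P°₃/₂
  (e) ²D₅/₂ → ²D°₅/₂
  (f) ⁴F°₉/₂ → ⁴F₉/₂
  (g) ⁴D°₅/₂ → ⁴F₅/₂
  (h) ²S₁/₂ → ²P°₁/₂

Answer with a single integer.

(a) forbidden (parity fails)
(b) allowed
(c) allowed
(d) allowed
(e) allowed
(f) allowed
(g) allowed
(h) allowed
Total allowed: 7 of 8.

7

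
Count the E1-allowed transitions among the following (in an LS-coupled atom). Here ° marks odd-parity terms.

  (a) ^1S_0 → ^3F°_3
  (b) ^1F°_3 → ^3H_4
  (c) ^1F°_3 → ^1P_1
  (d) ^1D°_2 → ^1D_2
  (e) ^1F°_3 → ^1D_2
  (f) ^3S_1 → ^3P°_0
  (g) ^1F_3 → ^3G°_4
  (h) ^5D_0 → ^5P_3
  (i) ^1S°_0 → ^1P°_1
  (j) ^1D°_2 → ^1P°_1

3

(a) forbidden (ΔS, ΔL, ΔJ fail)
(b) forbidden (ΔS, ΔL fail)
(c) forbidden (ΔL, ΔJ fail)
(d) allowed
(e) allowed
(f) allowed
(g) forbidden (ΔS fails)
(h) forbidden (parity, ΔJ fail)
(i) forbidden (parity fails)
(j) forbidden (parity fails)
Total allowed: 3 of 10.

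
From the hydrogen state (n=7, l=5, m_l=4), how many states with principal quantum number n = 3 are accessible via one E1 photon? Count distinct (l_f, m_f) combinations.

E1 requires l_f ∈ {4, 6}, but neither lies in [0, 2], so no final state is reachable.
Total: 0.

0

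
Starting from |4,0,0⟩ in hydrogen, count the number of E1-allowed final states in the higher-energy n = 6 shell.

E1 requires Δl = ±1, so l_f ∈ {-1, 1}; with 0 ≤ l_f ≤ n_f−1 = 5, the allowed l_f values are {1}.
For l_f = 1: m_f ∈ {m_i−1, m_i, m_i+1} ∩ [−1, 1] = {-1, 0, 1} → 3 states.
Total: 3.

3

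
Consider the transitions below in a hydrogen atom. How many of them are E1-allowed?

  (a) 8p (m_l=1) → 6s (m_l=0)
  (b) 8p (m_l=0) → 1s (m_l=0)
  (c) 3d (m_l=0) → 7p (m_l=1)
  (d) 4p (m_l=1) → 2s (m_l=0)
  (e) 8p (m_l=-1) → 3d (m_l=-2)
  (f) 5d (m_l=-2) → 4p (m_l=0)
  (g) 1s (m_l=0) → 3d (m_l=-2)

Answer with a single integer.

5

(a) allowed
(b) allowed
(c) allowed
(d) allowed
(e) allowed
(f) forbidden — Δm_l = +2 (E1 requires Δm_l = 0, ±1)
(g) forbidden — Δl = +2 (E1 requires Δl = ±1); Δm_l = -2 (E1 requires Δm_l = 0, ±1)
Total allowed: 5 of 7.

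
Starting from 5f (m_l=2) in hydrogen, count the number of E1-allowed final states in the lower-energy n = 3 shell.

2

E1 requires Δl = ±1, so l_f ∈ {2, 4}; with 0 ≤ l_f ≤ n_f−1 = 2, the allowed l_f values are {2}.
For l_f = 2: m_f ∈ {m_i−1, m_i, m_i+1} ∩ [−2, 2] = {1, 2} → 2 states.
Total: 2.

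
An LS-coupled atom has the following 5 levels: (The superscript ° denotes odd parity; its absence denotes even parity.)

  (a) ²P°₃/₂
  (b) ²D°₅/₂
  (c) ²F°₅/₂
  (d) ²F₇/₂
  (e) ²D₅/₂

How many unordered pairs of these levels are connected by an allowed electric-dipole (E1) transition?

5

(a)–(b): forbidden (parity).
(a)–(c): forbidden (parity, ΔL).
(a)–(d): forbidden (ΔL, ΔJ).
(a)–(e): allowed.
(b)–(c): forbidden (parity).
(b)–(d): allowed.
(b)–(e): allowed.
(c)–(d): allowed.
(c)–(e): allowed.
(d)–(e): forbidden (parity).
Allowed pairs: 5 of 10.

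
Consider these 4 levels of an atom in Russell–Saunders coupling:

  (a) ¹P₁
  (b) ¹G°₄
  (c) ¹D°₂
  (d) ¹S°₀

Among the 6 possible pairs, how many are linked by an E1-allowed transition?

2

(a)–(b): forbidden (ΔL, ΔJ).
(a)–(c): allowed.
(a)–(d): allowed.
(b)–(c): forbidden (parity, ΔL, ΔJ).
(b)–(d): forbidden (parity, ΔL, ΔJ).
(c)–(d): forbidden (parity, ΔL, ΔJ).
Allowed pairs: 2 of 6.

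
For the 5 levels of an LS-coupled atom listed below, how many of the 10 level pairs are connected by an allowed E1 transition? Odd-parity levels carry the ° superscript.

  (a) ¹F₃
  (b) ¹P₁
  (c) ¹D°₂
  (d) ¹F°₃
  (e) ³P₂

3

(a)–(b): forbidden (parity, ΔL, ΔJ).
(a)–(c): allowed.
(a)–(d): allowed.
(a)–(e): forbidden (parity, ΔS, ΔL).
(b)–(c): allowed.
(b)–(d): forbidden (ΔL, ΔJ).
(b)–(e): forbidden (parity, ΔS).
(c)–(d): forbidden (parity).
(c)–(e): forbidden (ΔS).
(d)–(e): forbidden (ΔS, ΔL).
Allowed pairs: 3 of 10.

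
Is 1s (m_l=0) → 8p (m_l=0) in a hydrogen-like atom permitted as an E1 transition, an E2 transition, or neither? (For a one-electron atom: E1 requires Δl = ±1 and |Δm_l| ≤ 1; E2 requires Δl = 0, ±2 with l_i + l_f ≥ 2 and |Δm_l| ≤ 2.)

Δl = 1 − 0 = +1; l_i + l_f = 1.
Δm_l = +0.
E1 (Δl = ±1, |Δm_l| ≤ 1): satisfied.
E2 (Δl = 0,±2, l_i+l_f ≥ 2, |Δm_l| ≤ 2): not satisfied.

E1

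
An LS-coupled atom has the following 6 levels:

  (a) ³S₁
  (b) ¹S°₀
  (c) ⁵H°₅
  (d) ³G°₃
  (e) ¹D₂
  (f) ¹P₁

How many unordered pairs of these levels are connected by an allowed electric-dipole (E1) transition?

(a)–(b): forbidden (ΔS, ΔL).
(a)–(c): forbidden (ΔS, ΔL, ΔJ).
(a)–(d): forbidden (ΔL, ΔJ).
(a)–(e): forbidden (parity, ΔS, ΔL).
(a)–(f): forbidden (parity, ΔS).
(b)–(c): forbidden (parity, ΔS, ΔL, ΔJ).
(b)–(d): forbidden (parity, ΔS, ΔL, ΔJ).
(b)–(e): forbidden (ΔL, ΔJ).
(b)–(f): allowed.
(c)–(d): forbidden (parity, ΔS, ΔJ).
(c)–(e): forbidden (ΔS, ΔL, ΔJ).
(c)–(f): forbidden (ΔS, ΔL, ΔJ).
(d)–(e): forbidden (ΔS, ΔL).
(d)–(f): forbidden (ΔS, ΔL, ΔJ).
(e)–(f): forbidden (parity).
Allowed pairs: 1 of 15.

1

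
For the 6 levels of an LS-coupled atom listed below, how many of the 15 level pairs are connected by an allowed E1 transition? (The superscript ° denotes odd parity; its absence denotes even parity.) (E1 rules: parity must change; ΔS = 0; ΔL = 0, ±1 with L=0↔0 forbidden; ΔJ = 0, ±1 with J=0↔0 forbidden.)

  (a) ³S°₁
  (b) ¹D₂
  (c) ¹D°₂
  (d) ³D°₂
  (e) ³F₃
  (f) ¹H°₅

(a)–(b): forbidden (ΔS, ΔL).
(a)–(c): forbidden (parity, ΔS, ΔL).
(a)–(d): forbidden (parity, ΔL).
(a)–(e): forbidden (ΔL, ΔJ).
(a)–(f): forbidden (parity, ΔS, ΔL, ΔJ).
(b)–(c): allowed.
(b)–(d): forbidden (ΔS).
(b)–(e): forbidden (parity, ΔS).
(b)–(f): forbidden (ΔL, ΔJ).
(c)–(d): forbidden (parity, ΔS).
(c)–(e): forbidden (ΔS).
(c)–(f): forbidden (parity, ΔL, ΔJ).
(d)–(e): allowed.
(d)–(f): forbidden (parity, ΔS, ΔL, ΔJ).
(e)–(f): forbidden (ΔS, ΔL, ΔJ).
Allowed pairs: 2 of 15.

2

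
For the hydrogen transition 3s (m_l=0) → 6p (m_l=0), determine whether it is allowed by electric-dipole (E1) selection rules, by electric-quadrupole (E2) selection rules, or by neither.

E1

Δl = 1 − 0 = +1; l_i + l_f = 1.
Δm_l = +0.
E1 (Δl = ±1, |Δm_l| ≤ 1): satisfied.
E2 (Δl = 0,±2, l_i+l_f ≥ 2, |Δm_l| ≤ 2): not satisfied.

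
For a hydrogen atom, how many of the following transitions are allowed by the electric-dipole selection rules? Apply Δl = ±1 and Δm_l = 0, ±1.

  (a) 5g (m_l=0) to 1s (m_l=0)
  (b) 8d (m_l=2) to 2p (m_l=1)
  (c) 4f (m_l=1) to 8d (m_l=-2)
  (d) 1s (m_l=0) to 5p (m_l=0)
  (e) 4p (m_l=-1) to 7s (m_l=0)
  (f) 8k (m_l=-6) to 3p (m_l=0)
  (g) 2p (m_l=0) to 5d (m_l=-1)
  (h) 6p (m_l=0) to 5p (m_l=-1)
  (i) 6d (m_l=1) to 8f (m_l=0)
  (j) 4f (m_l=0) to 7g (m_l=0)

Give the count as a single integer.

6

(a) forbidden — Δl = -4 (E1 requires Δl = ±1)
(b) allowed
(c) forbidden — Δm_l = -3 (E1 requires Δm_l = 0, ±1)
(d) allowed
(e) allowed
(f) forbidden — Δl = -6 (E1 requires Δl = ±1); Δm_l = +6 (E1 requires Δm_l = 0, ±1)
(g) allowed
(h) forbidden — Δl = +0 (E1 requires Δl = ±1)
(i) allowed
(j) allowed
Total allowed: 6 of 10.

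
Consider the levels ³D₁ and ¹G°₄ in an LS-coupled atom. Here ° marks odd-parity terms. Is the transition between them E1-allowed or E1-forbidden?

Reading off the term symbols: S 1→0, L 2→4, J 1→4, parity even→odd.
ΔL = 0, ±1 (not L=0↔0): L: 2 → 4, ΔL = +2 — fails.
ΔJ = 0, ±1 (not J=0↔0): J: 1 → 4, ΔJ = +3 — fails.
ΔS = 0: S: 1 → 0 — fails.
Parity must change: even → odd — passes.
Rule(s) violated: ΔS, ΔL, ΔJ.

forbidden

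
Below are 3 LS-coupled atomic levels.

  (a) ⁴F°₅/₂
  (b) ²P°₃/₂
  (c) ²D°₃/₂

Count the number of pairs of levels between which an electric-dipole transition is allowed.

0

(a)–(b): forbidden (parity, ΔS, ΔL).
(a)–(c): forbidden (parity, ΔS).
(b)–(c): forbidden (parity).
Allowed pairs: 0 of 3.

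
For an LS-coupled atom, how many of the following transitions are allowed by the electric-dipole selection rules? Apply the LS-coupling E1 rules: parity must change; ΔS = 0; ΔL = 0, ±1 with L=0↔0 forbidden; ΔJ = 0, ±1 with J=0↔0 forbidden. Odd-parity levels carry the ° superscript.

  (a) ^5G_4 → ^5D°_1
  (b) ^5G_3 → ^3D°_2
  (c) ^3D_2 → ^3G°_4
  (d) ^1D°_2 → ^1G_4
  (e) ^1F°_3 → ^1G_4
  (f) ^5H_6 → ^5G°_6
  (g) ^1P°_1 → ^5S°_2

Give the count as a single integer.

(a) forbidden (ΔL, ΔJ fail)
(b) forbidden (ΔS, ΔL fail)
(c) forbidden (ΔL, ΔJ fail)
(d) forbidden (ΔL, ΔJ fail)
(e) allowed
(f) allowed
(g) forbidden (parity, ΔS fail)
Total allowed: 2 of 7.

2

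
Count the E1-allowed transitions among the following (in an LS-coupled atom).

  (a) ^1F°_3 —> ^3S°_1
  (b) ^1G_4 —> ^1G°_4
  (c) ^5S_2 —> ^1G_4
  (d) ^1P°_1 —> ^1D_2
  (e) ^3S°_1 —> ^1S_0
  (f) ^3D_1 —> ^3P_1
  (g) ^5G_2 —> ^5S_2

2

(a) forbidden (parity, ΔS, ΔL, ΔJ fail)
(b) allowed
(c) forbidden (parity, ΔS, ΔL, ΔJ fail)
(d) allowed
(e) forbidden (ΔS, ΔL fail)
(f) forbidden (parity fails)
(g) forbidden (parity, ΔL fail)
Total allowed: 2 of 7.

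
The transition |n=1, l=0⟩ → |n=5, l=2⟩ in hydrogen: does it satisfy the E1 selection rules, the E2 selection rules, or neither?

E2

Δl = 2 − 0 = +2; l_i + l_f = 2.
E1 (Δl = ±1): not satisfied.
E2 (Δl = 0,±2, l_i+l_f ≥ 2): satisfied.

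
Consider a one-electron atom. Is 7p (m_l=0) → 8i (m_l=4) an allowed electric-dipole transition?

forbidden

l: 1 → 6 (Δl = +5). Δl = ±1 ✗.
m_l: 0 → 4 (Δm_l = +4). |Δm_l| ≤ 1 ✗.
The transition is electric-dipole forbidden.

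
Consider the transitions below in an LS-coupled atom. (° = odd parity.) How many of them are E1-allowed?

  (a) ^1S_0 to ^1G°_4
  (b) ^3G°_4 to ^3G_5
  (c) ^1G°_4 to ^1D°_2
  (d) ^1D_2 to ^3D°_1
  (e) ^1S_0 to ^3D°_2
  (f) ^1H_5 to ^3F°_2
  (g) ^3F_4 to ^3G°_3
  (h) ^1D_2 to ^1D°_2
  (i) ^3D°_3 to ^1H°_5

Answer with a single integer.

(a) forbidden (ΔL, ΔJ fail)
(b) allowed
(c) forbidden (parity, ΔL, ΔJ fail)
(d) forbidden (ΔS fails)
(e) forbidden (ΔS, ΔL, ΔJ fail)
(f) forbidden (ΔS, ΔL, ΔJ fail)
(g) allowed
(h) allowed
(i) forbidden (parity, ΔS, ΔL, ΔJ fail)
Total allowed: 3 of 9.

3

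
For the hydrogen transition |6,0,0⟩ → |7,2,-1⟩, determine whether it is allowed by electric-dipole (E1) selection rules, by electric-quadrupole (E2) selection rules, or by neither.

Δl = 2 − 0 = +2; l_i + l_f = 2.
Δm_l = -1.
E1 (Δl = ±1, |Δm_l| ≤ 1): not satisfied.
E2 (Δl = 0,±2, l_i+l_f ≥ 2, |Δm_l| ≤ 2): satisfied.

E2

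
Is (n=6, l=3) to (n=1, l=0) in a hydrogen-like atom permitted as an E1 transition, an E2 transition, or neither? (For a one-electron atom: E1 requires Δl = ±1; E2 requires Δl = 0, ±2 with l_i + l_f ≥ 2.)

neither

Δl = 0 − 3 = -3; l_i + l_f = 3.
E1 (Δl = ±1): not satisfied.
E2 (Δl = 0,±2, l_i+l_f ≥ 2): not satisfied.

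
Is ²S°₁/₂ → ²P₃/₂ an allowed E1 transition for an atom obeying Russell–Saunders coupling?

allowed

Parity must change: odd → even — ✓.
ΔS = 0: S: 1/2 → 1/2 — ✓.
ΔL = 0, ±1 (not L=0↔0): L: 0 → 1, ΔL = +1 — ✓.
ΔJ = 0, ±1 (not J=0↔0): J: 1/2 → 3/2, ΔJ = +1 — ✓.
All four E1 rules are satisfied.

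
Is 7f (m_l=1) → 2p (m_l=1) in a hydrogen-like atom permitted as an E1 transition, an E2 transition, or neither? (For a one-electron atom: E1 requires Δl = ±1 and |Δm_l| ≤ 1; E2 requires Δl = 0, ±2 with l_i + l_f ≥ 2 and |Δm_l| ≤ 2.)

E2

Δl = 1 − 3 = -2; l_i + l_f = 4.
Δm_l = +0.
E1 (Δl = ±1, |Δm_l| ≤ 1): not satisfied.
E2 (Δl = 0,±2, l_i+l_f ≥ 2, |Δm_l| ≤ 2): satisfied.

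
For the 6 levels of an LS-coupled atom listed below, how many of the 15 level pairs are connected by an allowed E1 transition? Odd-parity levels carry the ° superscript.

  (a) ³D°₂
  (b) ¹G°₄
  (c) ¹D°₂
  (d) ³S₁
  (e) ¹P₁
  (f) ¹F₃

(a)–(b): forbidden (parity, ΔS, ΔL, ΔJ).
(a)–(c): forbidden (parity, ΔS).
(a)–(d): forbidden (ΔL).
(a)–(e): forbidden (ΔS).
(a)–(f): forbidden (ΔS).
(b)–(c): forbidden (parity, ΔL, ΔJ).
(b)–(d): forbidden (ΔS, ΔL, ΔJ).
(b)–(e): forbidden (ΔL, ΔJ).
(b)–(f): allowed.
(c)–(d): forbidden (ΔS, ΔL).
(c)–(e): allowed.
(c)–(f): allowed.
(d)–(e): forbidden (parity, ΔS).
(d)–(f): forbidden (parity, ΔS, ΔL, ΔJ).
(e)–(f): forbidden (parity, ΔL, ΔJ).
Allowed pairs: 3 of 15.

3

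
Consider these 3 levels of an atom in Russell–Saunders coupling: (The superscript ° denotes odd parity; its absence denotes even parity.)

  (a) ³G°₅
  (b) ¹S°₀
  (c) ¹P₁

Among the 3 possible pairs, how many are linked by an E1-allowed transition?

1

(a)–(b): forbidden (parity, ΔS, ΔL, ΔJ).
(a)–(c): forbidden (ΔS, ΔL, ΔJ).
(b)–(c): allowed.
Allowed pairs: 1 of 3.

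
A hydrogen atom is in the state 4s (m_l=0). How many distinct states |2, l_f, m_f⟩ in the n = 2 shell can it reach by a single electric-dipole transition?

E1 requires Δl = ±1, so l_f ∈ {-1, 1}; with 0 ≤ l_f ≤ n_f−1 = 1, the allowed l_f values are {1}.
For l_f = 1: m_f ∈ {m_i−1, m_i, m_i+1} ∩ [−1, 1] = {-1, 0, 1} → 3 states.
Total: 3.

3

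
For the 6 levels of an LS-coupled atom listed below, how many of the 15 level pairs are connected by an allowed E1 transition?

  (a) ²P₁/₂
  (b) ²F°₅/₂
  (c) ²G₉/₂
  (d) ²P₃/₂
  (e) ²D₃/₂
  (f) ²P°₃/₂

4

(a)–(b): forbidden (ΔL, ΔJ).
(a)–(c): forbidden (parity, ΔL, ΔJ).
(a)–(d): forbidden (parity).
(a)–(e): forbidden (parity).
(a)–(f): allowed.
(b)–(c): forbidden (ΔJ).
(b)–(d): forbidden (ΔL).
(b)–(e): allowed.
(b)–(f): forbidden (parity, ΔL).
(c)–(d): forbidden (parity, ΔL, ΔJ).
(c)–(e): forbidden (parity, ΔL, ΔJ).
(c)–(f): forbidden (ΔL, ΔJ).
(d)–(e): forbidden (parity).
(d)–(f): allowed.
(e)–(f): allowed.
Allowed pairs: 4 of 15.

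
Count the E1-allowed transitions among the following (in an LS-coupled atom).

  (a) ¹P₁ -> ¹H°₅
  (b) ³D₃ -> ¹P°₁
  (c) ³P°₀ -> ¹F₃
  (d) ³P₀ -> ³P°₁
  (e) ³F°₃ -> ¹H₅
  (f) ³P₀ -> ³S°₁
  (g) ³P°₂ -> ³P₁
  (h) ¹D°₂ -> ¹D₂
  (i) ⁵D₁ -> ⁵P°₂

5

(a) forbidden (ΔL, ΔJ fail)
(b) forbidden (ΔS, ΔJ fail)
(c) forbidden (ΔS, ΔL, ΔJ fail)
(d) allowed
(e) forbidden (ΔS, ΔL, ΔJ fail)
(f) allowed
(g) allowed
(h) allowed
(i) allowed
Total allowed: 5 of 9.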